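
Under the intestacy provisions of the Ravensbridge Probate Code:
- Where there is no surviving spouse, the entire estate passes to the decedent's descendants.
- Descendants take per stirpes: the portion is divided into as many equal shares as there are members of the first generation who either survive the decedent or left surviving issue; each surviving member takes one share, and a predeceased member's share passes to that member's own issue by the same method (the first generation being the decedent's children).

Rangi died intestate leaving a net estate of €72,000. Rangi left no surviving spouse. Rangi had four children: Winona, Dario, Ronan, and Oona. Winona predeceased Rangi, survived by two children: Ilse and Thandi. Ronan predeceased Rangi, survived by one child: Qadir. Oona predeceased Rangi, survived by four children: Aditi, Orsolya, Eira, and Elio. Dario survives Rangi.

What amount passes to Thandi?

Thandi receives €9,000.

The entire €72,000 passes to the descendants.
That amount (€72,000) is divided into 4 shares of €18,000: Dario takes €18,000; Winona's €18,000 share passes to Winona's issue; Ronan's €18,000 share passes to Ronan's issue; Oona's €18,000 share passes to Oona's issue.
Winona's share (€18,000) is divided into 2 shares of €9,000: Ilse and Thandi each take €9,000.
Ronan's share (€18,000) passes entirely to Qadir.
Oona's share (€18,000) is divided into 4 shares of €4,500: Aditi, Orsolya, Eira, and Elio each take €4,500.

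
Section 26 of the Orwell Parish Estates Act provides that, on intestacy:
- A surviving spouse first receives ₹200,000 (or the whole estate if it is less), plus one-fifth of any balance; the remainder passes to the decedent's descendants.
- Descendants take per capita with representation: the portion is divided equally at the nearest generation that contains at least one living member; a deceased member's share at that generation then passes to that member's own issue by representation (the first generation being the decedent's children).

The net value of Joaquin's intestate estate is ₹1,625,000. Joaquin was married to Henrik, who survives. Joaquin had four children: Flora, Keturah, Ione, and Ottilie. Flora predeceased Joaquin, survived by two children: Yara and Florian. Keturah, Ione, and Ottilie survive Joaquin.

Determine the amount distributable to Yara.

Henrik first takes ₹200,000, leaving a balance of ₹1,425,000. Henrik then takes one-fifth of the balance (₹285,000), for a total of ₹485,000. The remaining ₹1,140,000 passes to the descendants.
The descendants' portion (₹1,140,000) is divided into 4 shares of ₹285,000: Keturah, Ione, and Ottilie each take ₹285,000; Flora's ₹285,000 share passes to Flora's issue.
Flora's share (₹285,000) is divided into 2 shares of ₹142,500: Yara and Florian each take ₹142,500.

Yara receives ₹142,500.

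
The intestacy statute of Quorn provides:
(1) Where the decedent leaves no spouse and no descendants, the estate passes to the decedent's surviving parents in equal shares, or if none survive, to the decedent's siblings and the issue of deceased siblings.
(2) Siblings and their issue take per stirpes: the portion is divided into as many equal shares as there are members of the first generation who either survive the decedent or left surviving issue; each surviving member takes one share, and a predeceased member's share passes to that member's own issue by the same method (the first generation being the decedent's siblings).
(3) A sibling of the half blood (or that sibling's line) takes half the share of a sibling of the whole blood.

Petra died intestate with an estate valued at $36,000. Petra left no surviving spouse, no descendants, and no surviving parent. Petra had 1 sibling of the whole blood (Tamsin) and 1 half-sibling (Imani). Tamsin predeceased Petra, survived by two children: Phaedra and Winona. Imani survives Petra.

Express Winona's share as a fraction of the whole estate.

Winona receives 1/3 of the estate.

The entire $36,000 passes to the siblings and their issue.
Counting each half-blood sibling's line as half a unit, there are 3/2 units in $36,000, so one unit is $24,000. Whole-blood lines (Tamsin) take $24,000 each; half-blood lines (Imani) take $12,000 each.
Tamsin's share ($24,000) is divided into 2 shares of $12,000: Phaedra and Winona each take $12,000.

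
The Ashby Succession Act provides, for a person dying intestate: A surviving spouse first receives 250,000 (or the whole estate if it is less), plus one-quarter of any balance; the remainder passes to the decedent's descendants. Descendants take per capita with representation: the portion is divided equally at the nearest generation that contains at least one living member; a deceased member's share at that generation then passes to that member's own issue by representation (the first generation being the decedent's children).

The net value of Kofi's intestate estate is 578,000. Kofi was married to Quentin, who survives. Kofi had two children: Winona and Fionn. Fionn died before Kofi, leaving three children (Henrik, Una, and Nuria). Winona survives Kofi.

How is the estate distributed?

Quentin: 332,000; Winona: 123,000; Henrik: 41,000; Una: 41,000; Nuria: 41,000

Quentin first takes 250,000, leaving a balance of 328,000. Quentin then takes one-quarter of the balance (82,000), for a total of 332,000. The remaining 246,000 passes to the descendants.
The descendants' portion (246,000) is divided into 2 shares of 123,000: Winona takes 123,000; Fionn's 123,000 share passes to Fionn's issue.
Fionn's share (123,000) is divided into 3 shares of 41,000: Henrik, Una, and Nuria each take 41,000.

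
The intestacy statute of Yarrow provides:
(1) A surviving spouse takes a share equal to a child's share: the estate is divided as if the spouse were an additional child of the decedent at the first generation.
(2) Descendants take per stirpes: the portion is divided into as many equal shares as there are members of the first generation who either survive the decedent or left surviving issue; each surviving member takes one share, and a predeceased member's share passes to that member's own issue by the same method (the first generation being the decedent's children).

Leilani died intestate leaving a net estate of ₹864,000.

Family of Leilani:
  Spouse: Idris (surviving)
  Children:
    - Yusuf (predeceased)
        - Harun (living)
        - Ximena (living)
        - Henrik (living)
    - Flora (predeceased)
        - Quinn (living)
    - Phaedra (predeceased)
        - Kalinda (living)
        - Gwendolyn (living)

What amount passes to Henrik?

Henrik receives ₹72,000.

The spouse counts as an additional share at the children's level, so there are 4 primary shares of ₹216,000. Idris takes one such share (₹216,000).
The children's combined portion (₹648,000) is divided into 3 shares of ₹216,000: Yusuf's ₹216,000 share passes to Yusuf's issue; Flora's ₹216,000 share passes to Flora's issue; Phaedra's ₹216,000 share passes to Phaedra's issue.
Yusuf's share (₹216,000) is divided into 3 shares of ₹72,000: Harun, Ximena, and Henrik each take ₹72,000.
Flora's share (₹216,000) passes entirely to Quinn.
Phaedra's share (₹216,000) is divided into 2 shares of ₹108,000: Kalinda and Gwendolyn each take ₹108,000.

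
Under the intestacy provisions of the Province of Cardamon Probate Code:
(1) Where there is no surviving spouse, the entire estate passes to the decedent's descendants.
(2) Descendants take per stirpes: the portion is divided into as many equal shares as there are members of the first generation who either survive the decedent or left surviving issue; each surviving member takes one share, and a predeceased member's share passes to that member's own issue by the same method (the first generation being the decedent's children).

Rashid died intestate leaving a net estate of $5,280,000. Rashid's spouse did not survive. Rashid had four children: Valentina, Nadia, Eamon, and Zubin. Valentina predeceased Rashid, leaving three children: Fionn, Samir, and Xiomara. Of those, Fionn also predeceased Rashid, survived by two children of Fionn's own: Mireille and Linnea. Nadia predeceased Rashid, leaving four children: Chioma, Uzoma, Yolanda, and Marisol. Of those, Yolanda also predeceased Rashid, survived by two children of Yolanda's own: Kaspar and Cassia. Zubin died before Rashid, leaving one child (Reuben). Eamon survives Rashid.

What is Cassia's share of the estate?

Cassia receives $165,000.

The entire $5,280,000 passes to the descendants.
That amount ($5,280,000) is divided into 4 shares of $1,320,000: Eamon takes $1,320,000; Valentina's $1,320,000 share passes to Valentina's issue; Nadia's $1,320,000 share passes to Nadia's issue; Zubin's $1,320,000 share passes to Zubin's issue.
Valentina's share ($1,320,000) is divided into 3 shares of $440,000: Samir and Xiomara each take $440,000; Fionn's $440,000 share passes to Fionn's issue.
Fionn's share ($440,000) is divided into 2 shares of $220,000: Mireille and Linnea each take $220,000.
Nadia's share ($1,320,000) is divided into 4 shares of $330,000: Chioma, Uzoma, and Marisol each take $330,000; Yolanda's $330,000 share passes to Yolanda's issue.
Yolanda's share ($330,000) is divided into 2 shares of $165,000: Kaspar and Cassia each take $165,000.
Zubin's share ($1,320,000) passes entirely to Reuben.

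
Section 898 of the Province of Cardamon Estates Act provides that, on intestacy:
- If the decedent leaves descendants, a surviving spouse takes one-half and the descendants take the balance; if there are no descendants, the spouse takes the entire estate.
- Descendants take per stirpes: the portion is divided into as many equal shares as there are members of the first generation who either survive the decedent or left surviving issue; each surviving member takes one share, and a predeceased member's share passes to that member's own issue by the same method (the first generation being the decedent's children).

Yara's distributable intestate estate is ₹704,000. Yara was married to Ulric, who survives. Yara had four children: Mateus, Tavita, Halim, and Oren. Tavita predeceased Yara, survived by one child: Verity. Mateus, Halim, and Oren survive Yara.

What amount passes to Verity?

Ulric takes one-half of ₹704,000 = ₹352,000. The remaining ₹352,000 passes to the descendants.
The descendants' portion (₹352,000) is divided into 4 shares of ₹88,000: Mateus, Halim, and Oren each take ₹88,000; Tavita's ₹88,000 share passes to Tavita's issue.
Tavita's share (₹88,000) passes entirely to Verity.

Verity receives ₹88,000.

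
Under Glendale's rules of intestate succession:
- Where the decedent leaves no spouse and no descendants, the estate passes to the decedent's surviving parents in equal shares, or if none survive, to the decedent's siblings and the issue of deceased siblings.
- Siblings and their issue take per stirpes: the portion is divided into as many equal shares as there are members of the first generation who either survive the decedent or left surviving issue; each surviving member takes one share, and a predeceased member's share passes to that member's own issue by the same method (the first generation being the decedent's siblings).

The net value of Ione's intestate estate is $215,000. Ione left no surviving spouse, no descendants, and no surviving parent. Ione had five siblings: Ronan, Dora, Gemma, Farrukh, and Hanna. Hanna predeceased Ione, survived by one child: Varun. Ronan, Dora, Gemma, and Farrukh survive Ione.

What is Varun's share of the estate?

The entire $215,000 passes to the siblings and their issue.
That amount ($215,000) is divided into 5 shares of $43,000: Ronan, Dora, Gemma, and Farrukh each take $43,000; Hanna's $43,000 share passes to Hanna's issue.
Hanna's share ($43,000) passes entirely to Varun.

Varun receives $43,000.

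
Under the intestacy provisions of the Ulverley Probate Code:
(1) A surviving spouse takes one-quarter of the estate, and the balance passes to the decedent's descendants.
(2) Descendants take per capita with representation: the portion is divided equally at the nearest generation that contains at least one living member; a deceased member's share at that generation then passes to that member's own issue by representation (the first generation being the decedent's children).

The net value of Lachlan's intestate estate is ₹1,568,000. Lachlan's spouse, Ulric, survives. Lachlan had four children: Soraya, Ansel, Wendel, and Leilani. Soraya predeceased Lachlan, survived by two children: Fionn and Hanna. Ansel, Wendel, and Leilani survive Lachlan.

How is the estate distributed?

Ulric takes one-quarter of ₹1,568,000 = ₹392,000. The remaining ₹1,176,000 passes to the descendants.
The descendants' portion (₹1,176,000) is divided into 4 shares of ₹294,000: Ansel, Wendel, and Leilani each take ₹294,000; Soraya's ₹294,000 share passes to Soraya's issue.
Soraya's share (₹294,000) is divided into 2 shares of ₹147,000: Fionn and Hanna each take ₹147,000.

Ulric: ₹392,000; Fionn: ₹147,000; Hanna: ₹147,000; Ansel: ₹294,000; Wendel: ₹294,000; Leilani: ₹294,000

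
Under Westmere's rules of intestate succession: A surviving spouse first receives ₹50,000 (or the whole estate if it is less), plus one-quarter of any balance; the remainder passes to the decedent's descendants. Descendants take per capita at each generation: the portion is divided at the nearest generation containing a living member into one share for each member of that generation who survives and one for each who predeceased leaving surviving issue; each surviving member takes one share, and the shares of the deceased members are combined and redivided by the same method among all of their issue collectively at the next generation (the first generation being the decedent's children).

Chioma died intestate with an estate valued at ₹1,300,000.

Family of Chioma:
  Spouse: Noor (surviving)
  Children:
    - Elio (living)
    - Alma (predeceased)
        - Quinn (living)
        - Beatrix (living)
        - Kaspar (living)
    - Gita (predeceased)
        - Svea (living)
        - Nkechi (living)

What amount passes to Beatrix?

Noor first takes ₹50,000, leaving a balance of ₹1,250,000. Noor then takes one-quarter of the balance (₹312,500), for a total of ₹362,500. The remaining ₹937,500 passes to the descendants.
The descendants' portion (₹937,500) is divided at the children's generation into 3 shares of ₹312,500. Elio takes ₹312,500. The 2 shares of the deceased (Alma and Gita) are combined into a pool of ₹625,000.
That pool (₹625,000) is divided at the grandchildren's generation equally among Quinn, Beatrix, Kaspar, Svea, and Nkechi: ₹125,000 each.

Beatrix receives ₹125,000.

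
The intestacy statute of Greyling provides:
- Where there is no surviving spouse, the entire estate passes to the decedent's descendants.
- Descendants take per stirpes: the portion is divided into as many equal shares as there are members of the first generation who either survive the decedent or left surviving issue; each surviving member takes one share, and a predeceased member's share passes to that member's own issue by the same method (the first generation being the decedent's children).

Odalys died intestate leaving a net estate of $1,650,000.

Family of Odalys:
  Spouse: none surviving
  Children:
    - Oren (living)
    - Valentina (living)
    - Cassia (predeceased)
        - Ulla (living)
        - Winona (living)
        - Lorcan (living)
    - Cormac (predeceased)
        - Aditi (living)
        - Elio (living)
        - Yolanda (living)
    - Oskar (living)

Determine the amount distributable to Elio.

Elio receives $110,000.

The entire $1,650,000 passes to the descendants.
That amount ($1,650,000) is divided into 5 shares of $330,000: Oren, Valentina, and Oskar each take $330,000; Cassia's $330,000 share passes to Cassia's issue; Cormac's $330,000 share passes to Cormac's issue.
Cassia's share ($330,000) is divided into 3 shares of $110,000: Ulla, Winona, and Lorcan each take $110,000.
Cormac's share ($330,000) is divided into 3 shares of $110,000: Aditi, Elio, and Yolanda each take $110,000.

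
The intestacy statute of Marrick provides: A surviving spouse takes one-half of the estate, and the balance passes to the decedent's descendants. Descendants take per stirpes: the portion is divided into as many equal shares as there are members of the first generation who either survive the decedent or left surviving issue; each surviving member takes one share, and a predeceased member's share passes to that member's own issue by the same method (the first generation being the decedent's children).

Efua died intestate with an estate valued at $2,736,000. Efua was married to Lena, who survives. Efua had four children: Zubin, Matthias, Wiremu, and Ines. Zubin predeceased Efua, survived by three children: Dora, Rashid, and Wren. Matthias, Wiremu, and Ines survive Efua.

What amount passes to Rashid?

Rashid receives $114,000.

Lena takes one-half of $2,736,000 = $1,368,000. The remaining $1,368,000 passes to the descendants.
The descendants' portion ($1,368,000) is divided into 4 shares of $342,000: Matthias, Wiremu, and Ines each take $342,000; Zubin's $342,000 share passes to Zubin's issue.
Zubin's share ($342,000) is divided into 3 shares of $114,000: Dora, Rashid, and Wren each take $114,000.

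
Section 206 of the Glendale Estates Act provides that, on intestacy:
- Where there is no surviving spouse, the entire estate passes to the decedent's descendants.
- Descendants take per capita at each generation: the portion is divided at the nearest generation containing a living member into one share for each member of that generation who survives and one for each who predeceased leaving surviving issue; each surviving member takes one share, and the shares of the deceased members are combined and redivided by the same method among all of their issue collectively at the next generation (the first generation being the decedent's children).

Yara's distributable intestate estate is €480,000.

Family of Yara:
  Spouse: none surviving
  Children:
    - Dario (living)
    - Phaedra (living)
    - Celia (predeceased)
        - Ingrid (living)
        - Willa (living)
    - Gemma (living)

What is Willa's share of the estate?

The entire €480,000 passes to the descendants.
That amount (€480,000) is divided at the children's generation into 4 shares of €120,000. Dario, Phaedra, and Gemma each take €120,000. The remaining share for the deceased Celia (€120,000) is carried to the next generation.
That pool (€120,000) is divided at the grandchildren's generation equally among Ingrid and Willa: €60,000 each.

Willa receives €60,000.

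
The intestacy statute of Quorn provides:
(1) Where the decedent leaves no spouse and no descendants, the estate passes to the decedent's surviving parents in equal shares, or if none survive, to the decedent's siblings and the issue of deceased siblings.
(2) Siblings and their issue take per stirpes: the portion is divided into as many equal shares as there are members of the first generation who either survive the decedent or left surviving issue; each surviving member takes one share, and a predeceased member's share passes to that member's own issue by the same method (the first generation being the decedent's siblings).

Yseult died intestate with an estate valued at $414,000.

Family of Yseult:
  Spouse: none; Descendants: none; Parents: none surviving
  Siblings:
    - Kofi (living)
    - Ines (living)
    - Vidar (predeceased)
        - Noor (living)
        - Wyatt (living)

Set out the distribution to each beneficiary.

The entire $414,000 passes to the siblings and their issue.
That amount ($414,000) is divided into 3 shares of $138,000: Kofi and Ines each take $138,000; Vidar's $138,000 share passes to Vidar's issue.
Vidar's share ($138,000) is divided into 2 shares of $69,000: Noor and Wyatt each take $69,000.

Kofi: $138,000; Ines: $138,000; Noor: $69,000; Wyatt: $69,000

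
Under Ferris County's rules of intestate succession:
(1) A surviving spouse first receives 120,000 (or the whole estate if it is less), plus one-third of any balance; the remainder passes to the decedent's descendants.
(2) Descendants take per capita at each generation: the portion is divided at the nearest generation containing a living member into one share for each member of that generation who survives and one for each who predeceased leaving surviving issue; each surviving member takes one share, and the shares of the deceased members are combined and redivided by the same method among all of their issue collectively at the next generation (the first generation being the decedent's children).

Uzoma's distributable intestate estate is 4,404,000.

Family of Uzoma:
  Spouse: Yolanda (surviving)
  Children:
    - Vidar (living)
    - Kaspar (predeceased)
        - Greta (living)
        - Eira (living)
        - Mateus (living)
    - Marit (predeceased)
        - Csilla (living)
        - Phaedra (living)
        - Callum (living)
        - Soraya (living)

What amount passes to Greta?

Greta receives 272,000.

Yolanda first takes 120,000, leaving a balance of 4,284,000. Yolanda then takes one-third of the balance (1,428,000), for a total of 1,548,000. The remaining 2,856,000 passes to the descendants.
The descendants' portion (2,856,000) is divided at the children's generation into 3 shares of 952,000. Vidar takes 952,000. The 2 shares of the deceased (Kaspar and Marit) are combined into a pool of 1,904,000.
That pool (1,904,000) is divided at the grandchildren's generation equally among Greta, Eira, Mateus, Csilla, Phaedra, Callum, and Soraya: 272,000 each.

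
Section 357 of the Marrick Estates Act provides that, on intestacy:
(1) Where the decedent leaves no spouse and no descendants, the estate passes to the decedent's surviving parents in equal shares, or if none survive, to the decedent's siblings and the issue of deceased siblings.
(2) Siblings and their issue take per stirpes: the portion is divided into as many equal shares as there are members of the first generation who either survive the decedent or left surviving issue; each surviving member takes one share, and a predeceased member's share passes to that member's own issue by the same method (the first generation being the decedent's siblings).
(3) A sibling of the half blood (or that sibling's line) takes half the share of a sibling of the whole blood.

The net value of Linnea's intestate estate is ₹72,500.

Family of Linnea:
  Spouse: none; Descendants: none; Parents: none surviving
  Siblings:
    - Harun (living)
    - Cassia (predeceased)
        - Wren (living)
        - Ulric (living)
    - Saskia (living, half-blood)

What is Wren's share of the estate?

The entire ₹72,500 passes to the siblings and their issue.
Counting each half-blood sibling's line as half a unit, there are 5/2 units in ₹72,500, so one unit is ₹29,000. Whole-blood lines (Harun and Cassia) take ₹29,000 each; half-blood lines (Saskia) take ₹14,500 each.
Cassia's share (₹29,000) is divided into 2 shares of ₹14,500: Wren and Ulric each take ₹14,500.

Wren receives ₹14,500.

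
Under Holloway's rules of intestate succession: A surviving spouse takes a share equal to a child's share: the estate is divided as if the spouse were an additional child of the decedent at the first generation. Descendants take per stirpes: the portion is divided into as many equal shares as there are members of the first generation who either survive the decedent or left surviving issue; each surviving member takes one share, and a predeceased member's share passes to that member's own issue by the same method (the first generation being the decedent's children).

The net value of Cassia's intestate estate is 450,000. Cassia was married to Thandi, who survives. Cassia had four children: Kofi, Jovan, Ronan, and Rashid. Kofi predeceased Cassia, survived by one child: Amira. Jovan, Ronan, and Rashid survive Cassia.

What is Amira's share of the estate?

The spouse counts as an additional share at the children's level, so there are 5 primary shares of 90,000. Thandi takes one such share (90,000).
The children's combined portion (360,000) is divided into 4 shares of 90,000: Jovan, Ronan, and Rashid each take 90,000; Kofi's 90,000 share passes to Kofi's issue.
Kofi's share (90,000) passes entirely to Amira.

Amira receives 90,000.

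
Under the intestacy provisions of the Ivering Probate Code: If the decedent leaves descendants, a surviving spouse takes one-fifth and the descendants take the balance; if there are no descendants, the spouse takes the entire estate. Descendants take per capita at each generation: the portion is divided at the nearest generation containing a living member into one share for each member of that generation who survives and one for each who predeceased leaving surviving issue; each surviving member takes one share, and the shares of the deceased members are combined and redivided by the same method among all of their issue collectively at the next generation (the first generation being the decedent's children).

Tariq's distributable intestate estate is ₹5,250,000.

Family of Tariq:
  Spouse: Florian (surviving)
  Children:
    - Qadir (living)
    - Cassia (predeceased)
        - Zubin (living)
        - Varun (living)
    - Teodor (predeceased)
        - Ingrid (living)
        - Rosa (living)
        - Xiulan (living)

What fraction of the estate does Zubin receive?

Zubin receives 8/75 of the estate.

Florian takes one-fifth of ₹5,250,000 = ₹1,050,000. The remaining ₹4,200,000 passes to the descendants.
The descendants' portion (₹4,200,000) is divided at the children's generation into 3 shares of ₹1,400,000. Qadir takes ₹1,400,000. The 2 shares of the deceased (Cassia and Teodor) are combined into a pool of ₹2,800,000.
That pool (₹2,800,000) is divided at the grandchildren's generation equally among Zubin, Varun, Ingrid, Rosa, and Xiulan: ₹560,000 each.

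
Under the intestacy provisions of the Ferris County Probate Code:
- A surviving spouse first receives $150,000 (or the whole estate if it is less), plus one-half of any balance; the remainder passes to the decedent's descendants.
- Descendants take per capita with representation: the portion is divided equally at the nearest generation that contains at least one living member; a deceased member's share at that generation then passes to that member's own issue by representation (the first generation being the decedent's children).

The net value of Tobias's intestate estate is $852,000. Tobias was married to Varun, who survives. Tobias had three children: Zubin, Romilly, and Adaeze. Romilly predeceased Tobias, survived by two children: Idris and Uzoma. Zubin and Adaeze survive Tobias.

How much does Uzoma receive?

Varun first takes $150,000, leaving a balance of $702,000. Varun then takes one-half of the balance ($351,000), for a total of $501,000. The remaining $351,000 passes to the descendants.
The descendants' portion ($351,000) is divided into 3 shares of $117,000: Zubin and Adaeze each take $117,000; Romilly's $117,000 share passes to Romilly's issue.
Romilly's share ($117,000) is divided into 2 shares of $58,500: Idris and Uzoma each take $58,500.

Uzoma receives $58,500.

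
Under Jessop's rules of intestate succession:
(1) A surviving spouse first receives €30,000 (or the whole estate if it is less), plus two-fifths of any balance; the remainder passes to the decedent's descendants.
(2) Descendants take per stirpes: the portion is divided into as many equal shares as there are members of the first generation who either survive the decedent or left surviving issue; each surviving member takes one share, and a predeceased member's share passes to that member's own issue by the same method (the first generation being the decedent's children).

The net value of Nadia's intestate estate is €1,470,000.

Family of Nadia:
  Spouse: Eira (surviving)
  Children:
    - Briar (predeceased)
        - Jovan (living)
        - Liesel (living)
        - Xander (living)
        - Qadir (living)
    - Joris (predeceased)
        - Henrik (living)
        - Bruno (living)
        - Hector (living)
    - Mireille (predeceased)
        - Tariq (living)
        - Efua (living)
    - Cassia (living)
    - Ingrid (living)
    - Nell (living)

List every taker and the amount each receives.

Eira: €606,000; Jovan: €36,000; Liesel: €36,000; Xander: €36,000; Qadir: €36,000; Henrik: €48,000; Bruno: €48,000; Hector: €48,000; Tariq: €72,000; Efua: €72,000; Cassia: €144,000; Ingrid: €144,000; Nell: €144,000

Eira first takes €30,000, leaving a balance of €1,440,000. Eira then takes two-fifths of the balance (€576,000), for a total of €606,000. The remaining €864,000 passes to the descendants.
The descendants' portion (€864,000) is divided into 6 shares of €144,000: Cassia, Ingrid, and Nell each take €144,000; Briar's €144,000 share passes to Briar's issue; Joris's €144,000 share passes to Joris's issue; Mireille's €144,000 share passes to Mireille's issue.
Briar's share (€144,000) is divided into 4 shares of €36,000: Jovan, Liesel, Xander, and Qadir each take €36,000.
Joris's share (€144,000) is divided into 3 shares of €48,000: Henrik, Bruno, and Hector each take €48,000.
Mireille's share (€144,000) is divided into 2 shares of €72,000: Tariq and Efua each take €72,000.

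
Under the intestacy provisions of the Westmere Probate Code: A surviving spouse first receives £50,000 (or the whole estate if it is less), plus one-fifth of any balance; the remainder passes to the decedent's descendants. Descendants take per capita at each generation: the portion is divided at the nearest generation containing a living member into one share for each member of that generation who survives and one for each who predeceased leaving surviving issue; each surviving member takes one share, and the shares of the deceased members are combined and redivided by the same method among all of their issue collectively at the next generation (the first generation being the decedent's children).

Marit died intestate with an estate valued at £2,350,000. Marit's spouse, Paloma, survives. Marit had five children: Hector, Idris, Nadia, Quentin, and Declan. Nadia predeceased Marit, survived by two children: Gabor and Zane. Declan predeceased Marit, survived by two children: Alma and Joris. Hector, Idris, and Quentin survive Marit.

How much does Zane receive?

Zane receives £184,000.

Paloma first takes £50,000, leaving a balance of £2,300,000. Paloma then takes one-fifth of the balance (£460,000), for a total of £510,000. The remaining £1,840,000 passes to the descendants.
The descendants' portion (£1,840,000) is divided at the children's generation into 5 shares of £368,000. Hector, Idris, and Quentin each take £368,000. The 2 shares of the deceased (Nadia and Declan) are combined into a pool of £736,000.
That pool (£736,000) is divided at the grandchildren's generation equally among Gabor, Zane, Alma, and Joris: £184,000 each.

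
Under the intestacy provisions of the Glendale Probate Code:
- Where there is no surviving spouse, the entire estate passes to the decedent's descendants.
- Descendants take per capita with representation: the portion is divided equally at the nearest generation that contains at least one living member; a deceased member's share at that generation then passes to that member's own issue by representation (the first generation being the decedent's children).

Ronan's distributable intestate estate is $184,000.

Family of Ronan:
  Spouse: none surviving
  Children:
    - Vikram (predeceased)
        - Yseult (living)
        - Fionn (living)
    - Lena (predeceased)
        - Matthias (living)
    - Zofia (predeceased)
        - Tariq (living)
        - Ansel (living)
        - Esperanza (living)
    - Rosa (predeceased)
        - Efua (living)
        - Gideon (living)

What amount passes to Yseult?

Yseult receives $23,000.

The entire $184,000 passes to the descendants.
No child survives, so the initial division is made at the grandchildren's generation.
That amount ($184,000) is divided into 8 shares of $23,000: Yseult, Fionn, Matthias, Tariq, Ansel, Esperanza, Efua, and Gideon each take $23,000.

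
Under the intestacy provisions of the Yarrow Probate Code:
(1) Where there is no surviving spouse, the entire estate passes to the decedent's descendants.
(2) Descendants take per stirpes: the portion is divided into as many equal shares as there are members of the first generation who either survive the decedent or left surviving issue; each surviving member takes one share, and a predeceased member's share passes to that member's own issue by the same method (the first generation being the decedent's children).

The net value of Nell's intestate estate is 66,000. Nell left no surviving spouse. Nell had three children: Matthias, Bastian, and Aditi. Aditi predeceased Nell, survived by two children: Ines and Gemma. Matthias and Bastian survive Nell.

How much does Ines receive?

The entire 66,000 passes to the descendants.
That amount (66,000) is divided into 3 shares of 22,000: Matthias and Bastian each take 22,000; Aditi's 22,000 share passes to Aditi's issue.
Aditi's share (22,000) is divided into 2 shares of 11,000: Ines and Gemma each take 11,000.

Ines receives 11,000.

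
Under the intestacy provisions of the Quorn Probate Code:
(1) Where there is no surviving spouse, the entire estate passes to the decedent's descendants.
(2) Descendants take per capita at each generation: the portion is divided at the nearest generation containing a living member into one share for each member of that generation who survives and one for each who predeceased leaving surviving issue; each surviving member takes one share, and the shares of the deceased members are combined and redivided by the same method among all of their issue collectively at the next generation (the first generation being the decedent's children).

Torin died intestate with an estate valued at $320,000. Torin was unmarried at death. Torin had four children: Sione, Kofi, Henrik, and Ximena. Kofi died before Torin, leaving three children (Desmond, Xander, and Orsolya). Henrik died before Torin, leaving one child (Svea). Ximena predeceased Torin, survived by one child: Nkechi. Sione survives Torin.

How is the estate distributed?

The entire $320,000 passes to the descendants.
That amount ($320,000) is divided at the children's generation into 4 shares of $80,000. Sione takes $80,000. The 3 shares of the deceased (Kofi, Henrik, and Ximena) are combined into a pool of $240,000.
That pool ($240,000) is divided at the grandchildren's generation equally among Desmond, Xander, Orsolya, Svea, and Nkechi: $48,000 each.

Sione: $80,000; Desmond: $48,000; Xander: $48,000; Orsolya: $48,000; Svea: $48,000; Nkechi: $48,000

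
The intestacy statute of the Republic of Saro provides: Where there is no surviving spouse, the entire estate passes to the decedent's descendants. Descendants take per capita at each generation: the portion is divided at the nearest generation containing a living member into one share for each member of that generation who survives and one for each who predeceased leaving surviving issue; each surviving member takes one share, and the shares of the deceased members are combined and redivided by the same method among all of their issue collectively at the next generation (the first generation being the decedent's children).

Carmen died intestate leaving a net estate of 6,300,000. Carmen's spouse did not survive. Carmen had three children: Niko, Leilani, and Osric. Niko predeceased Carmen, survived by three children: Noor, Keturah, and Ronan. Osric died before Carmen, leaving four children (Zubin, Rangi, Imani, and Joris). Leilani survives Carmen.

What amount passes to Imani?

The entire 6,300,000 passes to the descendants.
That amount (6,300,000) is divided at the children's generation into 3 shares of 2,100,000. Leilani takes 2,100,000. The 2 shares of the deceased (Niko and Osric) are combined into a pool of 4,200,000.
That pool (4,200,000) is divided at the grandchildren's generation equally among Noor, Keturah, Ronan, Zubin, Rangi, Imani, and Joris: 600,000 each.

Imani receives 600,000.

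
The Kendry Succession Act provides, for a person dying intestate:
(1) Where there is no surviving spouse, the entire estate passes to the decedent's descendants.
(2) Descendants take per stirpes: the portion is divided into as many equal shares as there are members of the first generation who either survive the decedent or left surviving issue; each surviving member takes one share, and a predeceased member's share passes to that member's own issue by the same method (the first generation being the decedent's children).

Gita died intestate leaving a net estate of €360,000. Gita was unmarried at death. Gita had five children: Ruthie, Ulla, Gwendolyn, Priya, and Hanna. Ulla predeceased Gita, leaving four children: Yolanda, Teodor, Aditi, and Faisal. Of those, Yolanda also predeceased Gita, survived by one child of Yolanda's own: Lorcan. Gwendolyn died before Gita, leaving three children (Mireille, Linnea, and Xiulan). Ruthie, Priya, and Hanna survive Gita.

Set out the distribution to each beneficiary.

The entire €360,000 passes to the descendants.
That amount (€360,000) is divided into 5 shares of €72,000: Ruthie, Priya, and Hanna each take €72,000; Ulla's €72,000 share passes to Ulla's issue; Gwendolyn's €72,000 share passes to Gwendolyn's issue.
Ulla's share (€72,000) is divided into 4 shares of €18,000: Teodor, Aditi, and Faisal each take €18,000; Yolanda's €18,000 share passes to Yolanda's issue.
Yolanda's share (€18,000) passes entirely to Lorcan.
Gwendolyn's share (€72,000) is divided into 3 shares of €24,000: Mireille, Linnea, and Xiulan each take €24,000.

Ruthie: €72,000; Lorcan: €18,000; Teodor: €18,000; Aditi: €18,000; Faisal: €18,000; Mireille: €24,000; Linnea: €24,000; Xiulan: €24,000; Priya: €72,000; Hanna: €72,000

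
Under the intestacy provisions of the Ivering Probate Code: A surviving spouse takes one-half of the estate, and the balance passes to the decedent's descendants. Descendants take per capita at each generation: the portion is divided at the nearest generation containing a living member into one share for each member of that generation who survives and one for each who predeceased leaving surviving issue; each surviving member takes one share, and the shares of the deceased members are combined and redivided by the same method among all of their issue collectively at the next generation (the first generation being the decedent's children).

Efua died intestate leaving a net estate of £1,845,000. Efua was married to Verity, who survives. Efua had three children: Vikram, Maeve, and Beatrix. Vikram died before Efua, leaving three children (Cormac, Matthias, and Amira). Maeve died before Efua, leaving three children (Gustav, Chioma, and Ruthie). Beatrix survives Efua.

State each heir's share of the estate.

Verity takes one-half of £1,845,000 = £922,500. The remaining £922,500 passes to the descendants.
The descendants' portion (£922,500) is divided at the children's generation into 3 shares of £307,500. Beatrix takes £307,500. The 2 shares of the deceased (Vikram and Maeve) are combined into a pool of £615,000.
That pool (£615,000) is divided at the grandchildren's generation equally among Cormac, Matthias, Amira, Gustav, Chioma, and Ruthie: £102,500 each.

Verity: £922,500; Cormac: £102,500; Matthias: £102,500; Amira: £102,500; Gustav: £102,500; Chioma: £102,500; Ruthie: £102,500; Beatrix: £307,500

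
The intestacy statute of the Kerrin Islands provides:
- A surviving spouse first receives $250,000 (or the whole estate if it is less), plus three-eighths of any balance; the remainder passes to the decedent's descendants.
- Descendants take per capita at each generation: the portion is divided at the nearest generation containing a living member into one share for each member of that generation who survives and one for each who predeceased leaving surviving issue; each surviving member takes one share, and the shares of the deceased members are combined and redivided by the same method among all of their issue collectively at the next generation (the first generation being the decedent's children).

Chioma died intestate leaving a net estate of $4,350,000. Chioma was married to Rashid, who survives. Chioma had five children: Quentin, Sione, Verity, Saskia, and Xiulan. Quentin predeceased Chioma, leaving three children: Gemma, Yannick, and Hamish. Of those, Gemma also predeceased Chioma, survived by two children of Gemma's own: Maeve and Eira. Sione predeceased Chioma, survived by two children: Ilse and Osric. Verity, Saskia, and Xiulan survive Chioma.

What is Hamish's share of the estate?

Hamish receives $205,000.

Rashid first takes $250,000, leaving a balance of $4,100,000. Rashid then takes three-eighths of the balance ($1,537,500), for a total of $1,787,500. The remaining $2,562,500 passes to the descendants.
The descendants' portion ($2,562,500) is divided at the children's generation into 5 shares of $512,500. Verity, Saskia, and Xiulan each take $512,500. The 2 shares of the deceased (Quentin and Sione) are combined into a pool of $1,025,000.
That pool ($1,025,000) is divided at the grandchildren's generation into 5 shares of $205,000. Yannick, Hamish, Ilse, and Osric each take $205,000. The remaining share for the deceased Gemma ($205,000) is carried to the next generation.
That pool ($205,000) is divided at the great-grandchildren's generation equally among Maeve and Eira: $102,500 each.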